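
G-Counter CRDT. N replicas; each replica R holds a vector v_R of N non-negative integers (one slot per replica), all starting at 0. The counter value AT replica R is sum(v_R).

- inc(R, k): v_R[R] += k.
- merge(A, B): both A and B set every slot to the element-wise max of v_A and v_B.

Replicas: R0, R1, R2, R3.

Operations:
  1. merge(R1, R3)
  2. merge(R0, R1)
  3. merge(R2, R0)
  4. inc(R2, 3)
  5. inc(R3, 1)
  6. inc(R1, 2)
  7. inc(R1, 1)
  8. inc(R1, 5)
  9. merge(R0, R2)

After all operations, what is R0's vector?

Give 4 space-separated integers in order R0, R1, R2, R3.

Op 1: merge R1<->R3 -> R1=(0,0,0,0) R3=(0,0,0,0)
Op 2: merge R0<->R1 -> R0=(0,0,0,0) R1=(0,0,0,0)
Op 3: merge R2<->R0 -> R2=(0,0,0,0) R0=(0,0,0,0)
Op 4: inc R2 by 3 -> R2=(0,0,3,0) value=3
Op 5: inc R3 by 1 -> R3=(0,0,0,1) value=1
Op 6: inc R1 by 2 -> R1=(0,2,0,0) value=2
Op 7: inc R1 by 1 -> R1=(0,3,0,0) value=3
Op 8: inc R1 by 5 -> R1=(0,8,0,0) value=8
Op 9: merge R0<->R2 -> R0=(0,0,3,0) R2=(0,0,3,0)

Answer: 0 0 3 0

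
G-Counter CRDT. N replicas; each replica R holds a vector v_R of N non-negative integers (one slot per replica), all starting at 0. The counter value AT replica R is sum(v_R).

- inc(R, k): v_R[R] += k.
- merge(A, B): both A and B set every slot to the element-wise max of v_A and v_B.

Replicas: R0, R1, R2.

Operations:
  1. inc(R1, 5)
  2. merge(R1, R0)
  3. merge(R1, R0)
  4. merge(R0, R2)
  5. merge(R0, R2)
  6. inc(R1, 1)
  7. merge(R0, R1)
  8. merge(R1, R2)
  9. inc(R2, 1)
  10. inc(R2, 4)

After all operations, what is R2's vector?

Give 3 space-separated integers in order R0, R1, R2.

Answer: 0 6 5

Derivation:
Op 1: inc R1 by 5 -> R1=(0,5,0) value=5
Op 2: merge R1<->R0 -> R1=(0,5,0) R0=(0,5,0)
Op 3: merge R1<->R0 -> R1=(0,5,0) R0=(0,5,0)
Op 4: merge R0<->R2 -> R0=(0,5,0) R2=(0,5,0)
Op 5: merge R0<->R2 -> R0=(0,5,0) R2=(0,5,0)
Op 6: inc R1 by 1 -> R1=(0,6,0) value=6
Op 7: merge R0<->R1 -> R0=(0,6,0) R1=(0,6,0)
Op 8: merge R1<->R2 -> R1=(0,6,0) R2=(0,6,0)
Op 9: inc R2 by 1 -> R2=(0,6,1) value=7
Op 10: inc R2 by 4 -> R2=(0,6,5) value=11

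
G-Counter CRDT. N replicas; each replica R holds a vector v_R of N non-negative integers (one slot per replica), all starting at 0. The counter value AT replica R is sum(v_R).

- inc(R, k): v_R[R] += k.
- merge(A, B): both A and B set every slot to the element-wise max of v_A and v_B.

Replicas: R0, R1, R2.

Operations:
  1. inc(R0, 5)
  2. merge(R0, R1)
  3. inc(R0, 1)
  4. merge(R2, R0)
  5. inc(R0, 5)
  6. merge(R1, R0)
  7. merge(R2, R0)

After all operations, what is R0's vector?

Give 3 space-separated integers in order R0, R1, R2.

Op 1: inc R0 by 5 -> R0=(5,0,0) value=5
Op 2: merge R0<->R1 -> R0=(5,0,0) R1=(5,0,0)
Op 3: inc R0 by 1 -> R0=(6,0,0) value=6
Op 4: merge R2<->R0 -> R2=(6,0,0) R0=(6,0,0)
Op 5: inc R0 by 5 -> R0=(11,0,0) value=11
Op 6: merge R1<->R0 -> R1=(11,0,0) R0=(11,0,0)
Op 7: merge R2<->R0 -> R2=(11,0,0) R0=(11,0,0)

Answer: 11 0 0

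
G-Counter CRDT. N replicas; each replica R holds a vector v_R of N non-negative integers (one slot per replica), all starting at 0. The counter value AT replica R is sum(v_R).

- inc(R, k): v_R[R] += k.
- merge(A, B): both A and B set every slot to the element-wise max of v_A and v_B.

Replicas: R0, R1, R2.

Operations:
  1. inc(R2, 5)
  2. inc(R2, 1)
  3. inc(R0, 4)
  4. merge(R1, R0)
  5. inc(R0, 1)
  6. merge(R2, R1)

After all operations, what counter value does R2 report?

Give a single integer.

Answer: 10

Derivation:
Op 1: inc R2 by 5 -> R2=(0,0,5) value=5
Op 2: inc R2 by 1 -> R2=(0,0,6) value=6
Op 3: inc R0 by 4 -> R0=(4,0,0) value=4
Op 4: merge R1<->R0 -> R1=(4,0,0) R0=(4,0,0)
Op 5: inc R0 by 1 -> R0=(5,0,0) value=5
Op 6: merge R2<->R1 -> R2=(4,0,6) R1=(4,0,6)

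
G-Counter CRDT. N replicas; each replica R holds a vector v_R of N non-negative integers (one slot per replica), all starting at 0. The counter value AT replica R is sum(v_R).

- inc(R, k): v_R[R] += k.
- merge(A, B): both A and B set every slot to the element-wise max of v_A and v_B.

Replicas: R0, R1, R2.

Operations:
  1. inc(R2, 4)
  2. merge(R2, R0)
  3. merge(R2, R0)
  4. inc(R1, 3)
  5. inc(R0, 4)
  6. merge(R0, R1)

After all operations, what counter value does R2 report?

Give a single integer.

Answer: 4

Derivation:
Op 1: inc R2 by 4 -> R2=(0,0,4) value=4
Op 2: merge R2<->R0 -> R2=(0,0,4) R0=(0,0,4)
Op 3: merge R2<->R0 -> R2=(0,0,4) R0=(0,0,4)
Op 4: inc R1 by 3 -> R1=(0,3,0) value=3
Op 5: inc R0 by 4 -> R0=(4,0,4) value=8
Op 6: merge R0<->R1 -> R0=(4,3,4) R1=(4,3,4)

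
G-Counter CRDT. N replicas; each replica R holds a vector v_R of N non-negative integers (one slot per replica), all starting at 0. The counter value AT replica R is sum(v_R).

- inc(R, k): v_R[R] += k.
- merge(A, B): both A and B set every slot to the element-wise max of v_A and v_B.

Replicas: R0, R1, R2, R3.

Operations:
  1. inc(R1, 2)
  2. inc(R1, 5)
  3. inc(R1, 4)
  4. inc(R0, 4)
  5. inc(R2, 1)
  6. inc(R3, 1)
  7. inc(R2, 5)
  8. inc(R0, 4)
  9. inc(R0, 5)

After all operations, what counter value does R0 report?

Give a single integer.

Answer: 13

Derivation:
Op 1: inc R1 by 2 -> R1=(0,2,0,0) value=2
Op 2: inc R1 by 5 -> R1=(0,7,0,0) value=7
Op 3: inc R1 by 4 -> R1=(0,11,0,0) value=11
Op 4: inc R0 by 4 -> R0=(4,0,0,0) value=4
Op 5: inc R2 by 1 -> R2=(0,0,1,0) value=1
Op 6: inc R3 by 1 -> R3=(0,0,0,1) value=1
Op 7: inc R2 by 5 -> R2=(0,0,6,0) value=6
Op 8: inc R0 by 4 -> R0=(8,0,0,0) value=8
Op 9: inc R0 by 5 -> R0=(13,0,0,0) value=13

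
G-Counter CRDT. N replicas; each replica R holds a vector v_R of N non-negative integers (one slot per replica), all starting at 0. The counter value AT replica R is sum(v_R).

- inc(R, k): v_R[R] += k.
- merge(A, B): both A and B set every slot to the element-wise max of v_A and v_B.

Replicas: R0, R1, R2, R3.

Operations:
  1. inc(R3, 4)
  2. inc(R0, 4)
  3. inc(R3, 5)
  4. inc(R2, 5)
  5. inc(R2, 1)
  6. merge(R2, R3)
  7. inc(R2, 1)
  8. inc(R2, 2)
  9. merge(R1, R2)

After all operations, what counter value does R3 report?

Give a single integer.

Op 1: inc R3 by 4 -> R3=(0,0,0,4) value=4
Op 2: inc R0 by 4 -> R0=(4,0,0,0) value=4
Op 3: inc R3 by 5 -> R3=(0,0,0,9) value=9
Op 4: inc R2 by 5 -> R2=(0,0,5,0) value=5
Op 5: inc R2 by 1 -> R2=(0,0,6,0) value=6
Op 6: merge R2<->R3 -> R2=(0,0,6,9) R3=(0,0,6,9)
Op 7: inc R2 by 1 -> R2=(0,0,7,9) value=16
Op 8: inc R2 by 2 -> R2=(0,0,9,9) value=18
Op 9: merge R1<->R2 -> R1=(0,0,9,9) R2=(0,0,9,9)

Answer: 15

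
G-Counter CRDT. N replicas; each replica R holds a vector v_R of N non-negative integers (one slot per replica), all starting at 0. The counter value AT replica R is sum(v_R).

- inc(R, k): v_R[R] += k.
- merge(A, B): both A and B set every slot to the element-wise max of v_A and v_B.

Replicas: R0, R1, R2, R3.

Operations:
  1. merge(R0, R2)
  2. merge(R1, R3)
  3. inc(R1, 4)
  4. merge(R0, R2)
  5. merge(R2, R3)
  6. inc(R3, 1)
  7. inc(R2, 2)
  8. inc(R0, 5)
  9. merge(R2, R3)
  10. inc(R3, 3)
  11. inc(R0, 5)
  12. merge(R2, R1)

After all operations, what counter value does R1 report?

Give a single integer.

Answer: 7

Derivation:
Op 1: merge R0<->R2 -> R0=(0,0,0,0) R2=(0,0,0,0)
Op 2: merge R1<->R3 -> R1=(0,0,0,0) R3=(0,0,0,0)
Op 3: inc R1 by 4 -> R1=(0,4,0,0) value=4
Op 4: merge R0<->R2 -> R0=(0,0,0,0) R2=(0,0,0,0)
Op 5: merge R2<->R3 -> R2=(0,0,0,0) R3=(0,0,0,0)
Op 6: inc R3 by 1 -> R3=(0,0,0,1) value=1
Op 7: inc R2 by 2 -> R2=(0,0,2,0) value=2
Op 8: inc R0 by 5 -> R0=(5,0,0,0) value=5
Op 9: merge R2<->R3 -> R2=(0,0,2,1) R3=(0,0,2,1)
Op 10: inc R3 by 3 -> R3=(0,0,2,4) value=6
Op 11: inc R0 by 5 -> R0=(10,0,0,0) value=10
Op 12: merge R2<->R1 -> R2=(0,4,2,1) R1=(0,4,2,1)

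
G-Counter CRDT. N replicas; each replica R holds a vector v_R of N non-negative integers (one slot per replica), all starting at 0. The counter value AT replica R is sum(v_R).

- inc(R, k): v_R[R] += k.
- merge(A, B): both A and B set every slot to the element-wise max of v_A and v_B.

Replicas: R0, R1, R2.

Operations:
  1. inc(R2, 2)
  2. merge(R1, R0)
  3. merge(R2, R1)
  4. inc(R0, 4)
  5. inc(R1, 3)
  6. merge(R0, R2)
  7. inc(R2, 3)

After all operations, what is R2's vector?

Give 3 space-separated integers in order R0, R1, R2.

Answer: 4 0 5

Derivation:
Op 1: inc R2 by 2 -> R2=(0,0,2) value=2
Op 2: merge R1<->R0 -> R1=(0,0,0) R0=(0,0,0)
Op 3: merge R2<->R1 -> R2=(0,0,2) R1=(0,0,2)
Op 4: inc R0 by 4 -> R0=(4,0,0) value=4
Op 5: inc R1 by 3 -> R1=(0,3,2) value=5
Op 6: merge R0<->R2 -> R0=(4,0,2) R2=(4,0,2)
Op 7: inc R2 by 3 -> R2=(4,0,5) value=9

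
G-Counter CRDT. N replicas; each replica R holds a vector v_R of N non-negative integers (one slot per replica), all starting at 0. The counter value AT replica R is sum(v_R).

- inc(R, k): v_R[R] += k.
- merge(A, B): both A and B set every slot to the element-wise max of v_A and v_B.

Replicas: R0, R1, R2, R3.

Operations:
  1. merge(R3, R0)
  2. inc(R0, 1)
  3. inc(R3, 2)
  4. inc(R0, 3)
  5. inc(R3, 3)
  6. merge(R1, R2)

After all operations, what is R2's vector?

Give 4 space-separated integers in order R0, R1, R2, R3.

Answer: 0 0 0 0

Derivation:
Op 1: merge R3<->R0 -> R3=(0,0,0,0) R0=(0,0,0,0)
Op 2: inc R0 by 1 -> R0=(1,0,0,0) value=1
Op 3: inc R3 by 2 -> R3=(0,0,0,2) value=2
Op 4: inc R0 by 3 -> R0=(4,0,0,0) value=4
Op 5: inc R3 by 3 -> R3=(0,0,0,5) value=5
Op 6: merge R1<->R2 -> R1=(0,0,0,0) R2=(0,0,0,0)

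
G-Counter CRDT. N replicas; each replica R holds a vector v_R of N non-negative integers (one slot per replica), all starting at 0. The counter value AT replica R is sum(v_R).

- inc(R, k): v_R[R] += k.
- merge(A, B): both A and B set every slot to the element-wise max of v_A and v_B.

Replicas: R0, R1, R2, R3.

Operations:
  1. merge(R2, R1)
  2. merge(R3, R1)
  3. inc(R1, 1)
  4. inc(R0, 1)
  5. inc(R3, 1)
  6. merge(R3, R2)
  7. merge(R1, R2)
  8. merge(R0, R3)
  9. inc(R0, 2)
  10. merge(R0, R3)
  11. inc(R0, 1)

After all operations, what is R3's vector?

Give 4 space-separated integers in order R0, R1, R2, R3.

Answer: 3 0 0 1

Derivation:
Op 1: merge R2<->R1 -> R2=(0,0,0,0) R1=(0,0,0,0)
Op 2: merge R3<->R1 -> R3=(0,0,0,0) R1=(0,0,0,0)
Op 3: inc R1 by 1 -> R1=(0,1,0,0) value=1
Op 4: inc R0 by 1 -> R0=(1,0,0,0) value=1
Op 5: inc R3 by 1 -> R3=(0,0,0,1) value=1
Op 6: merge R3<->R2 -> R3=(0,0,0,1) R2=(0,0,0,1)
Op 7: merge R1<->R2 -> R1=(0,1,0,1) R2=(0,1,0,1)
Op 8: merge R0<->R3 -> R0=(1,0,0,1) R3=(1,0,0,1)
Op 9: inc R0 by 2 -> R0=(3,0,0,1) value=4
Op 10: merge R0<->R3 -> R0=(3,0,0,1) R3=(3,0,0,1)
Op 11: inc R0 by 1 -> R0=(4,0,0,1) value=5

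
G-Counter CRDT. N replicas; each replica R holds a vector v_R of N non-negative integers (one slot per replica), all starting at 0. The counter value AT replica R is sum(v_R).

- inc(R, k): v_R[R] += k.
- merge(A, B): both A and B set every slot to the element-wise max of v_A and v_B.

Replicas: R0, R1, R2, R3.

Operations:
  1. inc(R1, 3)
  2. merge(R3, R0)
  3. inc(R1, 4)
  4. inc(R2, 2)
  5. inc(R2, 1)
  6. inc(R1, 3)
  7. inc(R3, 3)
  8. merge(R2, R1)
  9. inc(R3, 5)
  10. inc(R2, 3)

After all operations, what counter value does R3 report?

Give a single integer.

Op 1: inc R1 by 3 -> R1=(0,3,0,0) value=3
Op 2: merge R3<->R0 -> R3=(0,0,0,0) R0=(0,0,0,0)
Op 3: inc R1 by 4 -> R1=(0,7,0,0) value=7
Op 4: inc R2 by 2 -> R2=(0,0,2,0) value=2
Op 5: inc R2 by 1 -> R2=(0,0,3,0) value=3
Op 6: inc R1 by 3 -> R1=(0,10,0,0) value=10
Op 7: inc R3 by 3 -> R3=(0,0,0,3) value=3
Op 8: merge R2<->R1 -> R2=(0,10,3,0) R1=(0,10,3,0)
Op 9: inc R3 by 5 -> R3=(0,0,0,8) value=8
Op 10: inc R2 by 3 -> R2=(0,10,6,0) value=16

Answer: 8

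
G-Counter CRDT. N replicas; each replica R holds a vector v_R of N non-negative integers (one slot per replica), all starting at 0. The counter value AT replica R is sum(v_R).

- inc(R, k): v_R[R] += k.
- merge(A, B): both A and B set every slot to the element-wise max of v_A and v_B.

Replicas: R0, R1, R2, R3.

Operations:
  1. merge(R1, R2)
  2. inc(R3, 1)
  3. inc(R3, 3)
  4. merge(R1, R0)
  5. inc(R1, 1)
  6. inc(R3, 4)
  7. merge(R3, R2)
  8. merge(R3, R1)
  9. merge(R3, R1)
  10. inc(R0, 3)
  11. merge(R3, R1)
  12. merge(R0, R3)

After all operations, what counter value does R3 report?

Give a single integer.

Op 1: merge R1<->R2 -> R1=(0,0,0,0) R2=(0,0,0,0)
Op 2: inc R3 by 1 -> R3=(0,0,0,1) value=1
Op 3: inc R3 by 3 -> R3=(0,0,0,4) value=4
Op 4: merge R1<->R0 -> R1=(0,0,0,0) R0=(0,0,0,0)
Op 5: inc R1 by 1 -> R1=(0,1,0,0) value=1
Op 6: inc R3 by 4 -> R3=(0,0,0,8) value=8
Op 7: merge R3<->R2 -> R3=(0,0,0,8) R2=(0,0,0,8)
Op 8: merge R3<->R1 -> R3=(0,1,0,8) R1=(0,1,0,8)
Op 9: merge R3<->R1 -> R3=(0,1,0,8) R1=(0,1,0,8)
Op 10: inc R0 by 3 -> R0=(3,0,0,0) value=3
Op 11: merge R3<->R1 -> R3=(0,1,0,8) R1=(0,1,0,8)
Op 12: merge R0<->R3 -> R0=(3,1,0,8) R3=(3,1,0,8)

Answer: 12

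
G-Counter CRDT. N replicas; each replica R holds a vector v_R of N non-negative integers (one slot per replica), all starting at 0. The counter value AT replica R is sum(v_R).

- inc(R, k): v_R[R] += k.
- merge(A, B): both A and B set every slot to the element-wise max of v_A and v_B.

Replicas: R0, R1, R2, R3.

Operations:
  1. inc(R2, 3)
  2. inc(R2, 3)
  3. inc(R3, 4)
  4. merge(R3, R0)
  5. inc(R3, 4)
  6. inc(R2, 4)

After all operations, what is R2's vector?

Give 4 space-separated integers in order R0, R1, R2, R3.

Op 1: inc R2 by 3 -> R2=(0,0,3,0) value=3
Op 2: inc R2 by 3 -> R2=(0,0,6,0) value=6
Op 3: inc R3 by 4 -> R3=(0,0,0,4) value=4
Op 4: merge R3<->R0 -> R3=(0,0,0,4) R0=(0,0,0,4)
Op 5: inc R3 by 4 -> R3=(0,0,0,8) value=8
Op 6: inc R2 by 4 -> R2=(0,0,10,0) value=10

Answer: 0 0 10 0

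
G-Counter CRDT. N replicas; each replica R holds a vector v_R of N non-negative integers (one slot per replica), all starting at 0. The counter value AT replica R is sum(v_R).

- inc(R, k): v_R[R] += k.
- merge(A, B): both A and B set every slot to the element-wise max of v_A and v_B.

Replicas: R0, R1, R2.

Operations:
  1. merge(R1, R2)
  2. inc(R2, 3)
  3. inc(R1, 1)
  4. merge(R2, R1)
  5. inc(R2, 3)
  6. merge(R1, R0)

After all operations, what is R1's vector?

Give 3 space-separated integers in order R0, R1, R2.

Op 1: merge R1<->R2 -> R1=(0,0,0) R2=(0,0,0)
Op 2: inc R2 by 3 -> R2=(0,0,3) value=3
Op 3: inc R1 by 1 -> R1=(0,1,0) value=1
Op 4: merge R2<->R1 -> R2=(0,1,3) R1=(0,1,3)
Op 5: inc R2 by 3 -> R2=(0,1,6) value=7
Op 6: merge R1<->R0 -> R1=(0,1,3) R0=(0,1,3)

Answer: 0 1 3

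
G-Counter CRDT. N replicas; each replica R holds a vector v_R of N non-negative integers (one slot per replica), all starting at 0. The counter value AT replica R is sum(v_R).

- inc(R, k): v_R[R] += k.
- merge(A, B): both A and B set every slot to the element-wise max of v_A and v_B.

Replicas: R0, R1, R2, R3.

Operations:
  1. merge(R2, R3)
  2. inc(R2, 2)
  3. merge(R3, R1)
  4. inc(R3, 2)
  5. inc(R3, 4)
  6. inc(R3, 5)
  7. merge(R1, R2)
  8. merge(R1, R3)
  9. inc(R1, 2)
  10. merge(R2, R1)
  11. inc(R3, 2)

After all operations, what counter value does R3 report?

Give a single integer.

Answer: 15

Derivation:
Op 1: merge R2<->R3 -> R2=(0,0,0,0) R3=(0,0,0,0)
Op 2: inc R2 by 2 -> R2=(0,0,2,0) value=2
Op 3: merge R3<->R1 -> R3=(0,0,0,0) R1=(0,0,0,0)
Op 4: inc R3 by 2 -> R3=(0,0,0,2) value=2
Op 5: inc R3 by 4 -> R3=(0,0,0,6) value=6
Op 6: inc R3 by 5 -> R3=(0,0,0,11) value=11
Op 7: merge R1<->R2 -> R1=(0,0,2,0) R2=(0,0,2,0)
Op 8: merge R1<->R3 -> R1=(0,0,2,11) R3=(0,0,2,11)
Op 9: inc R1 by 2 -> R1=(0,2,2,11) value=15
Op 10: merge R2<->R1 -> R2=(0,2,2,11) R1=(0,2,2,11)
Op 11: inc R3 by 2 -> R3=(0,0,2,13) value=15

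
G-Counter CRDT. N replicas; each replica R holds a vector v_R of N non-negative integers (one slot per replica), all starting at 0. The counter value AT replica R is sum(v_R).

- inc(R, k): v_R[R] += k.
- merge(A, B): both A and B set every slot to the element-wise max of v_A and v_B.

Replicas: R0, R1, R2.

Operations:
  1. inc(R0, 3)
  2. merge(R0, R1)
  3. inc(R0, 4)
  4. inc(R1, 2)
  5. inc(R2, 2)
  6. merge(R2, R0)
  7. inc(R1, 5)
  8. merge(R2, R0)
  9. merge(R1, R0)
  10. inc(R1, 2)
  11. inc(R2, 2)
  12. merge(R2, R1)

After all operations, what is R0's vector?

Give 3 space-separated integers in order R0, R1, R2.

Op 1: inc R0 by 3 -> R0=(3,0,0) value=3
Op 2: merge R0<->R1 -> R0=(3,0,0) R1=(3,0,0)
Op 3: inc R0 by 4 -> R0=(7,0,0) value=7
Op 4: inc R1 by 2 -> R1=(3,2,0) value=5
Op 5: inc R2 by 2 -> R2=(0,0,2) value=2
Op 6: merge R2<->R0 -> R2=(7,0,2) R0=(7,0,2)
Op 7: inc R1 by 5 -> R1=(3,7,0) value=10
Op 8: merge R2<->R0 -> R2=(7,0,2) R0=(7,0,2)
Op 9: merge R1<->R0 -> R1=(7,7,2) R0=(7,7,2)
Op 10: inc R1 by 2 -> R1=(7,9,2) value=18
Op 11: inc R2 by 2 -> R2=(7,0,4) value=11
Op 12: merge R2<->R1 -> R2=(7,9,4) R1=(7,9,4)

Answer: 7 7 2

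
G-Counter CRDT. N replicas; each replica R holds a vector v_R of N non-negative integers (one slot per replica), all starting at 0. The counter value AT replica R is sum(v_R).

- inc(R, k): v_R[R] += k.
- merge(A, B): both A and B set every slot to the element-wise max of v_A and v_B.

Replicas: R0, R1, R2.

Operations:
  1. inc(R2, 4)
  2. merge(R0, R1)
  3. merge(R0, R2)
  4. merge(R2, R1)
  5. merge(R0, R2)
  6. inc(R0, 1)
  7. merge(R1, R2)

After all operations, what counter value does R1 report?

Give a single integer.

Op 1: inc R2 by 4 -> R2=(0,0,4) value=4
Op 2: merge R0<->R1 -> R0=(0,0,0) R1=(0,0,0)
Op 3: merge R0<->R2 -> R0=(0,0,4) R2=(0,0,4)
Op 4: merge R2<->R1 -> R2=(0,0,4) R1=(0,0,4)
Op 5: merge R0<->R2 -> R0=(0,0,4) R2=(0,0,4)
Op 6: inc R0 by 1 -> R0=(1,0,4) value=5
Op 7: merge R1<->R2 -> R1=(0,0,4) R2=(0,0,4)

Answer: 4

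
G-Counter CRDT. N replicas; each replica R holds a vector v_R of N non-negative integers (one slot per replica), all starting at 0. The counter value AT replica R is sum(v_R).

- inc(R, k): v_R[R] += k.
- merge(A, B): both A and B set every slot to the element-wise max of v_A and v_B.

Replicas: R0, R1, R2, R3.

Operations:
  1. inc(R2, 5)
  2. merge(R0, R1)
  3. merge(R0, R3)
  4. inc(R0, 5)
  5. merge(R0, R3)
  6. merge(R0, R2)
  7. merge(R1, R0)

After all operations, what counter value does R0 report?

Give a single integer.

Answer: 10

Derivation:
Op 1: inc R2 by 5 -> R2=(0,0,5,0) value=5
Op 2: merge R0<->R1 -> R0=(0,0,0,0) R1=(0,0,0,0)
Op 3: merge R0<->R3 -> R0=(0,0,0,0) R3=(0,0,0,0)
Op 4: inc R0 by 5 -> R0=(5,0,0,0) value=5
Op 5: merge R0<->R3 -> R0=(5,0,0,0) R3=(5,0,0,0)
Op 6: merge R0<->R2 -> R0=(5,0,5,0) R2=(5,0,5,0)
Op 7: merge R1<->R0 -> R1=(5,0,5,0) R0=(5,0,5,0)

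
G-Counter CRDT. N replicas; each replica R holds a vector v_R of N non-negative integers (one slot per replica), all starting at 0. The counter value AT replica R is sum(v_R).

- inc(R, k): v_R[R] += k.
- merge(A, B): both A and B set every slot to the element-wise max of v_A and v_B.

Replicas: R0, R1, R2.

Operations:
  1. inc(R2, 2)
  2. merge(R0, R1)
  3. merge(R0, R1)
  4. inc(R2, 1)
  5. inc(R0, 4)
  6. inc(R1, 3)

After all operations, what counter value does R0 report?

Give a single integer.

Op 1: inc R2 by 2 -> R2=(0,0,2) value=2
Op 2: merge R0<->R1 -> R0=(0,0,0) R1=(0,0,0)
Op 3: merge R0<->R1 -> R0=(0,0,0) R1=(0,0,0)
Op 4: inc R2 by 1 -> R2=(0,0,3) value=3
Op 5: inc R0 by 4 -> R0=(4,0,0) value=4
Op 6: inc R1 by 3 -> R1=(0,3,0) value=3

Answer: 4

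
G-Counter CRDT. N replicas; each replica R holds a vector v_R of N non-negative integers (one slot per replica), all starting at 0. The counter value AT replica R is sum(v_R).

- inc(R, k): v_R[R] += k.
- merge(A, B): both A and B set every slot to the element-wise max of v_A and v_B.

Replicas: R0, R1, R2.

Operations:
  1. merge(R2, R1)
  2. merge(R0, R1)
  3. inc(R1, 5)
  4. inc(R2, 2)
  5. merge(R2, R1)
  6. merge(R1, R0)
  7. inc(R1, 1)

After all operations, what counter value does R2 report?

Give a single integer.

Answer: 7

Derivation:
Op 1: merge R2<->R1 -> R2=(0,0,0) R1=(0,0,0)
Op 2: merge R0<->R1 -> R0=(0,0,0) R1=(0,0,0)
Op 3: inc R1 by 5 -> R1=(0,5,0) value=5
Op 4: inc R2 by 2 -> R2=(0,0,2) value=2
Op 5: merge R2<->R1 -> R2=(0,5,2) R1=(0,5,2)
Op 6: merge R1<->R0 -> R1=(0,5,2) R0=(0,5,2)
Op 7: inc R1 by 1 -> R1=(0,6,2) value=8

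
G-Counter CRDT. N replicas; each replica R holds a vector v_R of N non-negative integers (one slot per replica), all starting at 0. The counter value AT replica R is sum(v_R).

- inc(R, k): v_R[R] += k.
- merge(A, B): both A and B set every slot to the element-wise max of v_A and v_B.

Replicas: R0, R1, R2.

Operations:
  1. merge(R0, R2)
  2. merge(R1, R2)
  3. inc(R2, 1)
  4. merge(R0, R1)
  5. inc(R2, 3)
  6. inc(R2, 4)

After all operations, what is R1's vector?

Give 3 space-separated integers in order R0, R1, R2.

Answer: 0 0 0

Derivation:
Op 1: merge R0<->R2 -> R0=(0,0,0) R2=(0,0,0)
Op 2: merge R1<->R2 -> R1=(0,0,0) R2=(0,0,0)
Op 3: inc R2 by 1 -> R2=(0,0,1) value=1
Op 4: merge R0<->R1 -> R0=(0,0,0) R1=(0,0,0)
Op 5: inc R2 by 3 -> R2=(0,0,4) value=4
Op 6: inc R2 by 4 -> R2=(0,0,8) value=8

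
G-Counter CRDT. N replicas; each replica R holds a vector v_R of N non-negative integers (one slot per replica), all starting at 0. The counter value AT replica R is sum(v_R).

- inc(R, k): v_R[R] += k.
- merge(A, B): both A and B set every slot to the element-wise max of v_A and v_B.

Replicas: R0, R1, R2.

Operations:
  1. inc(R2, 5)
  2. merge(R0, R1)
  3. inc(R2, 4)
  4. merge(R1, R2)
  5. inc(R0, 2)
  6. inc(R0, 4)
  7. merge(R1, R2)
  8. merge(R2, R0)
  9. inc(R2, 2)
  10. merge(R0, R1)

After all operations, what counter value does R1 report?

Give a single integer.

Op 1: inc R2 by 5 -> R2=(0,0,5) value=5
Op 2: merge R0<->R1 -> R0=(0,0,0) R1=(0,0,0)
Op 3: inc R2 by 4 -> R2=(0,0,9) value=9
Op 4: merge R1<->R2 -> R1=(0,0,9) R2=(0,0,9)
Op 5: inc R0 by 2 -> R0=(2,0,0) value=2
Op 6: inc R0 by 4 -> R0=(6,0,0) value=6
Op 7: merge R1<->R2 -> R1=(0,0,9) R2=(0,0,9)
Op 8: merge R2<->R0 -> R2=(6,0,9) R0=(6,0,9)
Op 9: inc R2 by 2 -> R2=(6,0,11) value=17
Op 10: merge R0<->R1 -> R0=(6,0,9) R1=(6,0,9)

Answer: 15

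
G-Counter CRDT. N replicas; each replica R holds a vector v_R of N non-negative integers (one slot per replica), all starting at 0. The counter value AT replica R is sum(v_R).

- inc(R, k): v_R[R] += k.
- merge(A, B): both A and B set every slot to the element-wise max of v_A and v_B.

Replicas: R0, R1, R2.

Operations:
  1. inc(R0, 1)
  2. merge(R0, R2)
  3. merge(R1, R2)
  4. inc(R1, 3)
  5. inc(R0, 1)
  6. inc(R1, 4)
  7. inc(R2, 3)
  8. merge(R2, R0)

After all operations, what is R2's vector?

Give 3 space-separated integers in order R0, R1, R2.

Answer: 2 0 3

Derivation:
Op 1: inc R0 by 1 -> R0=(1,0,0) value=1
Op 2: merge R0<->R2 -> R0=(1,0,0) R2=(1,0,0)
Op 3: merge R1<->R2 -> R1=(1,0,0) R2=(1,0,0)
Op 4: inc R1 by 3 -> R1=(1,3,0) value=4
Op 5: inc R0 by 1 -> R0=(2,0,0) value=2
Op 6: inc R1 by 4 -> R1=(1,7,0) value=8
Op 7: inc R2 by 3 -> R2=(1,0,3) value=4
Op 8: merge R2<->R0 -> R2=(2,0,3) R0=(2,0,3)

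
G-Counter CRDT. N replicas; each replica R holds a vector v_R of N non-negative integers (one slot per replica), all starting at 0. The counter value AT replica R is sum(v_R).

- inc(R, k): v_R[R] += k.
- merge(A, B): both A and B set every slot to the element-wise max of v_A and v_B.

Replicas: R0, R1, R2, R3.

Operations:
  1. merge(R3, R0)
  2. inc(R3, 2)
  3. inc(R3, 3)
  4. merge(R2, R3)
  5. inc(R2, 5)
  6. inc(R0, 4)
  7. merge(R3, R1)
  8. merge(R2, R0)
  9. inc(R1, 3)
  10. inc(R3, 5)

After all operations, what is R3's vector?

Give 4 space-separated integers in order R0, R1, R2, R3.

Answer: 0 0 0 10

Derivation:
Op 1: merge R3<->R0 -> R3=(0,0,0,0) R0=(0,0,0,0)
Op 2: inc R3 by 2 -> R3=(0,0,0,2) value=2
Op 3: inc R3 by 3 -> R3=(0,0,0,5) value=5
Op 4: merge R2<->R3 -> R2=(0,0,0,5) R3=(0,0,0,5)
Op 5: inc R2 by 5 -> R2=(0,0,5,5) value=10
Op 6: inc R0 by 4 -> R0=(4,0,0,0) value=4
Op 7: merge R3<->R1 -> R3=(0,0,0,5) R1=(0,0,0,5)
Op 8: merge R2<->R0 -> R2=(4,0,5,5) R0=(4,0,5,5)
Op 9: inc R1 by 3 -> R1=(0,3,0,5) value=8
Op 10: inc R3 by 5 -> R3=(0,0,0,10) value=10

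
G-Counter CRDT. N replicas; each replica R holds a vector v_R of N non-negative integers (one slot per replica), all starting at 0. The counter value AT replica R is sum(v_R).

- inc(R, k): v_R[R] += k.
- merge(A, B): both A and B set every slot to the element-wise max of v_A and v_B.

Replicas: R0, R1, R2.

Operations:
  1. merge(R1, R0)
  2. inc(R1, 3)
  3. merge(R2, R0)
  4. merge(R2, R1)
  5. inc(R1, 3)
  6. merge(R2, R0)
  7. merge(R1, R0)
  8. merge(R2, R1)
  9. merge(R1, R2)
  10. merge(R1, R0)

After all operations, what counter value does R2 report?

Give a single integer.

Answer: 6

Derivation:
Op 1: merge R1<->R0 -> R1=(0,0,0) R0=(0,0,0)
Op 2: inc R1 by 3 -> R1=(0,3,0) value=3
Op 3: merge R2<->R0 -> R2=(0,0,0) R0=(0,0,0)
Op 4: merge R2<->R1 -> R2=(0,3,0) R1=(0,3,0)
Op 5: inc R1 by 3 -> R1=(0,6,0) value=6
Op 6: merge R2<->R0 -> R2=(0,3,0) R0=(0,3,0)
Op 7: merge R1<->R0 -> R1=(0,6,0) R0=(0,6,0)
Op 8: merge R2<->R1 -> R2=(0,6,0) R1=(0,6,0)
Op 9: merge R1<->R2 -> R1=(0,6,0) R2=(0,6,0)
Op 10: merge R1<->R0 -> R1=(0,6,0) R0=(0,6,0)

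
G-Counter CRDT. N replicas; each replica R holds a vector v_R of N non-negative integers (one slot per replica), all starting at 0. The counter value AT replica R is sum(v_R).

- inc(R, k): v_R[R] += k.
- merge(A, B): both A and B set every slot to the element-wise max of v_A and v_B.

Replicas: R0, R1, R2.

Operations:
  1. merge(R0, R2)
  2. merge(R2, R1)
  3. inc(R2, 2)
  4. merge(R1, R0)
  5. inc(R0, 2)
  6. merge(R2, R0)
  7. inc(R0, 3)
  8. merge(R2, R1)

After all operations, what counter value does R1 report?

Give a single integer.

Op 1: merge R0<->R2 -> R0=(0,0,0) R2=(0,0,0)
Op 2: merge R2<->R1 -> R2=(0,0,0) R1=(0,0,0)
Op 3: inc R2 by 2 -> R2=(0,0,2) value=2
Op 4: merge R1<->R0 -> R1=(0,0,0) R0=(0,0,0)
Op 5: inc R0 by 2 -> R0=(2,0,0) value=2
Op 6: merge R2<->R0 -> R2=(2,0,2) R0=(2,0,2)
Op 7: inc R0 by 3 -> R0=(5,0,2) value=7
Op 8: merge R2<->R1 -> R2=(2,0,2) R1=(2,0,2)

Answer: 4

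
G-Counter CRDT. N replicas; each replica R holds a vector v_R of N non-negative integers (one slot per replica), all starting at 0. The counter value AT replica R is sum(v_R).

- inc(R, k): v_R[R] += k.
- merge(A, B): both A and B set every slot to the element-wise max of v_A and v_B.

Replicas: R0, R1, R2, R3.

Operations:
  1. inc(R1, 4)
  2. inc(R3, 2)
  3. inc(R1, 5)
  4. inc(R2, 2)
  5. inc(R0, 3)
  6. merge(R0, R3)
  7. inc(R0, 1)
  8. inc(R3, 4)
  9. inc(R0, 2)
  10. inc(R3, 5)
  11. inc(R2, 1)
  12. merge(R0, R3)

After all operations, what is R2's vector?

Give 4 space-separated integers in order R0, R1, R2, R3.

Op 1: inc R1 by 4 -> R1=(0,4,0,0) value=4
Op 2: inc R3 by 2 -> R3=(0,0,0,2) value=2
Op 3: inc R1 by 5 -> R1=(0,9,0,0) value=9
Op 4: inc R2 by 2 -> R2=(0,0,2,0) value=2
Op 5: inc R0 by 3 -> R0=(3,0,0,0) value=3
Op 6: merge R0<->R3 -> R0=(3,0,0,2) R3=(3,0,0,2)
Op 7: inc R0 by 1 -> R0=(4,0,0,2) value=6
Op 8: inc R3 by 4 -> R3=(3,0,0,6) value=9
Op 9: inc R0 by 2 -> R0=(6,0,0,2) value=8
Op 10: inc R3 by 5 -> R3=(3,0,0,11) value=14
Op 11: inc R2 by 1 -> R2=(0,0,3,0) value=3
Op 12: merge R0<->R3 -> R0=(6,0,0,11) R3=(6,0,0,11)

Answer: 0 0 3 0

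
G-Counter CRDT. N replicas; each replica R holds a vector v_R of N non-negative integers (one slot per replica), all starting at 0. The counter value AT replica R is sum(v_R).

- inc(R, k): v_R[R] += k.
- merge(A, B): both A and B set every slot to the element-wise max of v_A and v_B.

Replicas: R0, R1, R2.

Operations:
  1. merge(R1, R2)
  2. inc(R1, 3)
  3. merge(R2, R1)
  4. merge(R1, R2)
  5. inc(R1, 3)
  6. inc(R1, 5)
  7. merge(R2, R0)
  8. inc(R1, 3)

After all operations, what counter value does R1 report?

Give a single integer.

Answer: 14

Derivation:
Op 1: merge R1<->R2 -> R1=(0,0,0) R2=(0,0,0)
Op 2: inc R1 by 3 -> R1=(0,3,0) value=3
Op 3: merge R2<->R1 -> R2=(0,3,0) R1=(0,3,0)
Op 4: merge R1<->R2 -> R1=(0,3,0) R2=(0,3,0)
Op 5: inc R1 by 3 -> R1=(0,6,0) value=6
Op 6: inc R1 by 5 -> R1=(0,11,0) value=11
Op 7: merge R2<->R0 -> R2=(0,3,0) R0=(0,3,0)
Op 8: inc R1 by 3 -> R1=(0,14,0) value=14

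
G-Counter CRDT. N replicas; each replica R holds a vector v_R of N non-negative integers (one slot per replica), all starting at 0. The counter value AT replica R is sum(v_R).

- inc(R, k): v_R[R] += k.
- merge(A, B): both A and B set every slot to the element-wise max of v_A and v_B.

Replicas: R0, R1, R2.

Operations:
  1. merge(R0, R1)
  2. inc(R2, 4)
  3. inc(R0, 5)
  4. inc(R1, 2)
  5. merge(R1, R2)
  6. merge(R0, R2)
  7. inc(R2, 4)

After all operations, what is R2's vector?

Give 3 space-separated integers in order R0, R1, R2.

Answer: 5 2 8

Derivation:
Op 1: merge R0<->R1 -> R0=(0,0,0) R1=(0,0,0)
Op 2: inc R2 by 4 -> R2=(0,0,4) value=4
Op 3: inc R0 by 5 -> R0=(5,0,0) value=5
Op 4: inc R1 by 2 -> R1=(0,2,0) value=2
Op 5: merge R1<->R2 -> R1=(0,2,4) R2=(0,2,4)
Op 6: merge R0<->R2 -> R0=(5,2,4) R2=(5,2,4)
Op 7: inc R2 by 4 -> R2=(5,2,8) value=15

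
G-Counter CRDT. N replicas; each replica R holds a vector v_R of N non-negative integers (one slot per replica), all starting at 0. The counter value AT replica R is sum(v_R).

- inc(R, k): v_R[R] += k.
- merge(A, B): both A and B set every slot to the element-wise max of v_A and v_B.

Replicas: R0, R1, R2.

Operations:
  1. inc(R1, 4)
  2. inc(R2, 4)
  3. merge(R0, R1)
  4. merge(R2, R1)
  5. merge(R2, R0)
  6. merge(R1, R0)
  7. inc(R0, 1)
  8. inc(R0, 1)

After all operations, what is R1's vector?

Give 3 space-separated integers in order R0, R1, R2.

Answer: 0 4 4

Derivation:
Op 1: inc R1 by 4 -> R1=(0,4,0) value=4
Op 2: inc R2 by 4 -> R2=(0,0,4) value=4
Op 3: merge R0<->R1 -> R0=(0,4,0) R1=(0,4,0)
Op 4: merge R2<->R1 -> R2=(0,4,4) R1=(0,4,4)
Op 5: merge R2<->R0 -> R2=(0,4,4) R0=(0,4,4)
Op 6: merge R1<->R0 -> R1=(0,4,4) R0=(0,4,4)
Op 7: inc R0 by 1 -> R0=(1,4,4) value=9
Op 8: inc R0 by 1 -> R0=(2,4,4) value=10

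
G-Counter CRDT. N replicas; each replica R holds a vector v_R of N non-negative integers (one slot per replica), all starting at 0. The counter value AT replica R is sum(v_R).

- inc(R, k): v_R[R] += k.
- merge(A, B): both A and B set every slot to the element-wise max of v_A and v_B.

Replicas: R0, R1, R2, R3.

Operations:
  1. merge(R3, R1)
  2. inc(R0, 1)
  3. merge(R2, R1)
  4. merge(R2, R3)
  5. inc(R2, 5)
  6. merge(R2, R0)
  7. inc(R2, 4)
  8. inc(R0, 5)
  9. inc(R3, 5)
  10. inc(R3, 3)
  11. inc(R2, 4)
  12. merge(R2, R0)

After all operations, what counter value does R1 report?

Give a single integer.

Answer: 0

Derivation:
Op 1: merge R3<->R1 -> R3=(0,0,0,0) R1=(0,0,0,0)
Op 2: inc R0 by 1 -> R0=(1,0,0,0) value=1
Op 3: merge R2<->R1 -> R2=(0,0,0,0) R1=(0,0,0,0)
Op 4: merge R2<->R3 -> R2=(0,0,0,0) R3=(0,0,0,0)
Op 5: inc R2 by 5 -> R2=(0,0,5,0) value=5
Op 6: merge R2<->R0 -> R2=(1,0,5,0) R0=(1,0,5,0)
Op 7: inc R2 by 4 -> R2=(1,0,9,0) value=10
Op 8: inc R0 by 5 -> R0=(6,0,5,0) value=11
Op 9: inc R3 by 5 -> R3=(0,0,0,5) value=5
Op 10: inc R3 by 3 -> R3=(0,0,0,8) value=8
Op 11: inc R2 by 4 -> R2=(1,0,13,0) value=14
Op 12: merge R2<->R0 -> R2=(6,0,13,0) R0=(6,0,13,0)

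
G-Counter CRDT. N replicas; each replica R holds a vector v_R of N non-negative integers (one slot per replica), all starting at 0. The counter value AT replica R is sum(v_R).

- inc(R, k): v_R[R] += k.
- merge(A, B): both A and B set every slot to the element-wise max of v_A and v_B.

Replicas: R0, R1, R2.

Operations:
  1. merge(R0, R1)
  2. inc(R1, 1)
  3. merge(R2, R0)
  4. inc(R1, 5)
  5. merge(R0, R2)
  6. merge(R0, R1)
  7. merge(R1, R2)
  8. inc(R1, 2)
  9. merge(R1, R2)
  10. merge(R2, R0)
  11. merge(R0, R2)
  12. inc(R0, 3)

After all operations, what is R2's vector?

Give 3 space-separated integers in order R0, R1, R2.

Answer: 0 8 0

Derivation:
Op 1: merge R0<->R1 -> R0=(0,0,0) R1=(0,0,0)
Op 2: inc R1 by 1 -> R1=(0,1,0) value=1
Op 3: merge R2<->R0 -> R2=(0,0,0) R0=(0,0,0)
Op 4: inc R1 by 5 -> R1=(0,6,0) value=6
Op 5: merge R0<->R2 -> R0=(0,0,0) R2=(0,0,0)
Op 6: merge R0<->R1 -> R0=(0,6,0) R1=(0,6,0)
Op 7: merge R1<->R2 -> R1=(0,6,0) R2=(0,6,0)
Op 8: inc R1 by 2 -> R1=(0,8,0) value=8
Op 9: merge R1<->R2 -> R1=(0,8,0) R2=(0,8,0)
Op 10: merge R2<->R0 -> R2=(0,8,0) R0=(0,8,0)
Op 11: merge R0<->R2 -> R0=(0,8,0) R2=(0,8,0)
Op 12: inc R0 by 3 -> R0=(3,8,0) value=11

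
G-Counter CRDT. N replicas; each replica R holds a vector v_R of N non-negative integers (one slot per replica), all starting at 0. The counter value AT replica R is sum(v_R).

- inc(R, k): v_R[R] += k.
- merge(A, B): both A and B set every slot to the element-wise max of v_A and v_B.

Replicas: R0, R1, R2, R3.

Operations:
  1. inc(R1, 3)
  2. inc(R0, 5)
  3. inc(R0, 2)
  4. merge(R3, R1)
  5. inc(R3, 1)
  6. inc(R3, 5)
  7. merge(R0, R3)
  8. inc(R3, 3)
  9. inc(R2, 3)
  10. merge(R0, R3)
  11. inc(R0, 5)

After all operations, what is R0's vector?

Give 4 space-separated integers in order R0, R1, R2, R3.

Answer: 12 3 0 9

Derivation:
Op 1: inc R1 by 3 -> R1=(0,3,0,0) value=3
Op 2: inc R0 by 5 -> R0=(5,0,0,0) value=5
Op 3: inc R0 by 2 -> R0=(7,0,0,0) value=7
Op 4: merge R3<->R1 -> R3=(0,3,0,0) R1=(0,3,0,0)
Op 5: inc R3 by 1 -> R3=(0,3,0,1) value=4
Op 6: inc R3 by 5 -> R3=(0,3,0,6) value=9
Op 7: merge R0<->R3 -> R0=(7,3,0,6) R3=(7,3,0,6)
Op 8: inc R3 by 3 -> R3=(7,3,0,9) value=19
Op 9: inc R2 by 3 -> R2=(0,0,3,0) value=3
Op 10: merge R0<->R3 -> R0=(7,3,0,9) R3=(7,3,0,9)
Op 11: inc R0 by 5 -> R0=(12,3,0,9) value=24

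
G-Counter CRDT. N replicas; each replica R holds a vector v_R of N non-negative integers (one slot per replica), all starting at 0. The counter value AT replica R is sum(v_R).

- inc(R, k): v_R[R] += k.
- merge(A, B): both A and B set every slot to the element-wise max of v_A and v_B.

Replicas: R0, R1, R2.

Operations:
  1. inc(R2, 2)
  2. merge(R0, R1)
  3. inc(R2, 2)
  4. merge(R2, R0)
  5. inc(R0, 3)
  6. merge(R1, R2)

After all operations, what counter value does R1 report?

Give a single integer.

Answer: 4

Derivation:
Op 1: inc R2 by 2 -> R2=(0,0,2) value=2
Op 2: merge R0<->R1 -> R0=(0,0,0) R1=(0,0,0)
Op 3: inc R2 by 2 -> R2=(0,0,4) value=4
Op 4: merge R2<->R0 -> R2=(0,0,4) R0=(0,0,4)
Op 5: inc R0 by 3 -> R0=(3,0,4) value=7
Op 6: merge R1<->R2 -> R1=(0,0,4) R2=(0,0,4)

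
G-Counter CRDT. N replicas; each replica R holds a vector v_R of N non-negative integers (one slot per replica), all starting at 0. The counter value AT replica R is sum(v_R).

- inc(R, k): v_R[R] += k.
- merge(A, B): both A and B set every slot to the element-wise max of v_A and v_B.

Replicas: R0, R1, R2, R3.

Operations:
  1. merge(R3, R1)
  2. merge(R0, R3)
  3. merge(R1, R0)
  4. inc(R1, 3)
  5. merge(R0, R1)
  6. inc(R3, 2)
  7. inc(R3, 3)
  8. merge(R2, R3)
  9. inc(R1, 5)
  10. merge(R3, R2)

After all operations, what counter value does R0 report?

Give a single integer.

Answer: 3

Derivation:
Op 1: merge R3<->R1 -> R3=(0,0,0,0) R1=(0,0,0,0)
Op 2: merge R0<->R3 -> R0=(0,0,0,0) R3=(0,0,0,0)
Op 3: merge R1<->R0 -> R1=(0,0,0,0) R0=(0,0,0,0)
Op 4: inc R1 by 3 -> R1=(0,3,0,0) value=3
Op 5: merge R0<->R1 -> R0=(0,3,0,0) R1=(0,3,0,0)
Op 6: inc R3 by 2 -> R3=(0,0,0,2) value=2
Op 7: inc R3 by 3 -> R3=(0,0,0,5) value=5
Op 8: merge R2<->R3 -> R2=(0,0,0,5) R3=(0,0,0,5)
Op 9: inc R1 by 5 -> R1=(0,8,0,0) value=8
Op 10: merge R3<->R2 -> R3=(0,0,0,5) R2=(0,0,0,5)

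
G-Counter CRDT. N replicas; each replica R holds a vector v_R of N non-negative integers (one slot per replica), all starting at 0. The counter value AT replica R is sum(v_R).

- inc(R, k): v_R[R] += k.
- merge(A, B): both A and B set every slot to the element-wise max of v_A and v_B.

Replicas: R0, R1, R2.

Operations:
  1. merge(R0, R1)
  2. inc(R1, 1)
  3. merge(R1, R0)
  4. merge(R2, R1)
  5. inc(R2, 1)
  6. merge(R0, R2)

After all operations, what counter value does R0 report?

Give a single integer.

Op 1: merge R0<->R1 -> R0=(0,0,0) R1=(0,0,0)
Op 2: inc R1 by 1 -> R1=(0,1,0) value=1
Op 3: merge R1<->R0 -> R1=(0,1,0) R0=(0,1,0)
Op 4: merge R2<->R1 -> R2=(0,1,0) R1=(0,1,0)
Op 5: inc R2 by 1 -> R2=(0,1,1) value=2
Op 6: merge R0<->R2 -> R0=(0,1,1) R2=(0,1,1)

Answer: 2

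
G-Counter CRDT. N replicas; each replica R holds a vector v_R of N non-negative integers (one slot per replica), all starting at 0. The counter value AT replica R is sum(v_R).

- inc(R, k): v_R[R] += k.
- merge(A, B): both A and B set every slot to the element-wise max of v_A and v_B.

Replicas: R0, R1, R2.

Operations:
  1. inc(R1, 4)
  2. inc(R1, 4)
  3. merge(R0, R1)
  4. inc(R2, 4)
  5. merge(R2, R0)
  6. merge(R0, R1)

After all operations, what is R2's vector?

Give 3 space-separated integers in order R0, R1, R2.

Answer: 0 8 4

Derivation:
Op 1: inc R1 by 4 -> R1=(0,4,0) value=4
Op 2: inc R1 by 4 -> R1=(0,8,0) value=8
Op 3: merge R0<->R1 -> R0=(0,8,0) R1=(0,8,0)
Op 4: inc R2 by 4 -> R2=(0,0,4) value=4
Op 5: merge R2<->R0 -> R2=(0,8,4) R0=(0,8,4)
Op 6: merge R0<->R1 -> R0=(0,8,4) R1=(0,8,4)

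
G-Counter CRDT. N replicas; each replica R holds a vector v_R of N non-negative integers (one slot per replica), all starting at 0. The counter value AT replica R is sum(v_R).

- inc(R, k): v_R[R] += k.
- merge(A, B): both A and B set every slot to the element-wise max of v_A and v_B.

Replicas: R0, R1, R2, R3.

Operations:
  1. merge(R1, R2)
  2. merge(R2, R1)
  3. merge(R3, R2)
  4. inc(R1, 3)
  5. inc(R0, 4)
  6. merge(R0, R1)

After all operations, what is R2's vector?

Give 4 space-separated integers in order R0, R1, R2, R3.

Op 1: merge R1<->R2 -> R1=(0,0,0,0) R2=(0,0,0,0)
Op 2: merge R2<->R1 -> R2=(0,0,0,0) R1=(0,0,0,0)
Op 3: merge R3<->R2 -> R3=(0,0,0,0) R2=(0,0,0,0)
Op 4: inc R1 by 3 -> R1=(0,3,0,0) value=3
Op 5: inc R0 by 4 -> R0=(4,0,0,0) value=4
Op 6: merge R0<->R1 -> R0=(4,3,0,0) R1=(4,3,0,0)

Answer: 0 0 0 0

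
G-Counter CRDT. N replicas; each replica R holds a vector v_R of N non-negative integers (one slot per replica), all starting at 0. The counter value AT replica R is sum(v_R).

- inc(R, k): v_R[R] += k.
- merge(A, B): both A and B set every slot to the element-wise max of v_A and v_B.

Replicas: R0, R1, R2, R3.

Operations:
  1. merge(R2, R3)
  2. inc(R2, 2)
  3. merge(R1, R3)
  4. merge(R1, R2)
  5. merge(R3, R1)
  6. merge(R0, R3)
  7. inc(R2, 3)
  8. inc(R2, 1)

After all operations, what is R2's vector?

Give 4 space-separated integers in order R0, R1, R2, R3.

Answer: 0 0 6 0

Derivation:
Op 1: merge R2<->R3 -> R2=(0,0,0,0) R3=(0,0,0,0)
Op 2: inc R2 by 2 -> R2=(0,0,2,0) value=2
Op 3: merge R1<->R3 -> R1=(0,0,0,0) R3=(0,0,0,0)
Op 4: merge R1<->R2 -> R1=(0,0,2,0) R2=(0,0,2,0)
Op 5: merge R3<->R1 -> R3=(0,0,2,0) R1=(0,0,2,0)
Op 6: merge R0<->R3 -> R0=(0,0,2,0) R3=(0,0,2,0)
Op 7: inc R2 by 3 -> R2=(0,0,5,0) value=5
Op 8: inc R2 by 1 -> R2=(0,0,6,0) value=6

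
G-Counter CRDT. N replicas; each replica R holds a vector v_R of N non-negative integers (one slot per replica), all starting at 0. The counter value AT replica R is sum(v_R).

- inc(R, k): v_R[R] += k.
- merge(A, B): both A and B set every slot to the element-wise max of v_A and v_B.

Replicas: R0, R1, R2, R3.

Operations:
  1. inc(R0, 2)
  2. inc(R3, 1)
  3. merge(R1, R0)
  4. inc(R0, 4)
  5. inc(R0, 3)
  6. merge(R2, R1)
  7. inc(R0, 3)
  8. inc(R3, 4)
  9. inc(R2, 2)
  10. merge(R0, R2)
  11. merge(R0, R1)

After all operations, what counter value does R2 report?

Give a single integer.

Answer: 14

Derivation:
Op 1: inc R0 by 2 -> R0=(2,0,0,0) value=2
Op 2: inc R3 by 1 -> R3=(0,0,0,1) value=1
Op 3: merge R1<->R0 -> R1=(2,0,0,0) R0=(2,0,0,0)
Op 4: inc R0 by 4 -> R0=(6,0,0,0) value=6
Op 5: inc R0 by 3 -> R0=(9,0,0,0) value=9
Op 6: merge R2<->R1 -> R2=(2,0,0,0) R1=(2,0,0,0)
Op 7: inc R0 by 3 -> R0=(12,0,0,0) value=12
Op 8: inc R3 by 4 -> R3=(0,0,0,5) value=5
Op 9: inc R2 by 2 -> R2=(2,0,2,0) value=4
Op 10: merge R0<->R2 -> R0=(12,0,2,0) R2=(12,0,2,0)
Op 11: merge R0<->R1 -> R0=(12,0,2,0) R1=(12,0,2,0)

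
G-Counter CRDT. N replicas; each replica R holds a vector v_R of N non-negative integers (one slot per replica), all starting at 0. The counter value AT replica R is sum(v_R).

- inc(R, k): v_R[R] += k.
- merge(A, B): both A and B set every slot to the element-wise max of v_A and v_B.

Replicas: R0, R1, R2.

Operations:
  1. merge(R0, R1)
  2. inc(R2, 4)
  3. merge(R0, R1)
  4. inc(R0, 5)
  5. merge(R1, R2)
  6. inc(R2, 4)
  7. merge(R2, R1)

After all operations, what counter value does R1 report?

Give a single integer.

Op 1: merge R0<->R1 -> R0=(0,0,0) R1=(0,0,0)
Op 2: inc R2 by 4 -> R2=(0,0,4) value=4
Op 3: merge R0<->R1 -> R0=(0,0,0) R1=(0,0,0)
Op 4: inc R0 by 5 -> R0=(5,0,0) value=5
Op 5: merge R1<->R2 -> R1=(0,0,4) R2=(0,0,4)
Op 6: inc R2 by 4 -> R2=(0,0,8) value=8
Op 7: merge R2<->R1 -> R2=(0,0,8) R1=(0,0,8)

Answer: 8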